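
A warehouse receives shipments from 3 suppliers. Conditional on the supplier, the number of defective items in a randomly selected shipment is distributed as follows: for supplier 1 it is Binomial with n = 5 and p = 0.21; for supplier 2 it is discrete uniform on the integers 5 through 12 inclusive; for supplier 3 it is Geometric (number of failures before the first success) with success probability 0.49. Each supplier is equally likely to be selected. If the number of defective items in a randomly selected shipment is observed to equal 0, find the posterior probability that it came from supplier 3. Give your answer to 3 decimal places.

0.614

Likelihoods P(X=0 | ·): 1: 0.307706; 2: 0; 3: 0.49.
Posterior ∝ prior × likelihood. Numerator for 3: 0.333333·0.49 = 0.163333.
Normalizing constant: 0.333333·0.307706 + 0.333333·0 + 0.333333·0.49 = 0.265902.
P(3 | observation) = 0.163333 / 0.265902 = 0.614262.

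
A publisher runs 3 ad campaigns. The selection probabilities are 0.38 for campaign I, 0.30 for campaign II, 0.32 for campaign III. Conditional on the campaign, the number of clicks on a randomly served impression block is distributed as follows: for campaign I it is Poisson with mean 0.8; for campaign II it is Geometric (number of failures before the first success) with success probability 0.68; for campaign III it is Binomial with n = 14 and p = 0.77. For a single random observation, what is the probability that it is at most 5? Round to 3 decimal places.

0.680

Conditional on each campaign, P(X ≤ 5): I: 0.999816; II: 0.998926; III: 0.00113889.
By total probability, P(X ≤ 5) = 0.38·0.999816 + 0.3·0.998926 + 0.32·0.00113889 = 0.679972.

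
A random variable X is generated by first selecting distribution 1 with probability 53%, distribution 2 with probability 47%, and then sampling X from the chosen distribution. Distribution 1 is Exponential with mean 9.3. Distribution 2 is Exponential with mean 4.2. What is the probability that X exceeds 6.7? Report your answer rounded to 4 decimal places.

Conditional on each component, P(X > 6.7): 1: 0.486543; 2: 0.20286.
By total probability, P(X > 6.7) = 0.53·0.486543 + 0.47·0.20286 = 0.353212.

0.3532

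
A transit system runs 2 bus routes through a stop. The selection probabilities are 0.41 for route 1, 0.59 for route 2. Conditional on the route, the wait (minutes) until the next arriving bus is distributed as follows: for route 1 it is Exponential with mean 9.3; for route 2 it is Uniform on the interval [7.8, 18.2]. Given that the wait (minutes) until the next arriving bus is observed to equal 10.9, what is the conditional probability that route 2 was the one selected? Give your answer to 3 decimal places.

Likelihoods f(10.9 | ·): 1: 0.0333047; 2: 0.0961538.
Posterior ∝ prior × likelihood. Numerator for 2: 0.59·0.0961538 = 0.0567308.
Normalizing constant: 0.41·0.0333047 + 0.59·0.0961538 = 0.0703857.
P(2 | observation) = 0.0567308 / 0.0703857 = 0.805999.

0.806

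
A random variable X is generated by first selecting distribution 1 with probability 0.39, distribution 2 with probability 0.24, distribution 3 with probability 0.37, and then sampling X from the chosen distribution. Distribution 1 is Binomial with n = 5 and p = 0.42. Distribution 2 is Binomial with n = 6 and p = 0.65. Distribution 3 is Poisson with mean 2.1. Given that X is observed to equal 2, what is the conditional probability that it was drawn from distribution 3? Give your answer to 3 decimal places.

Likelihoods P(X=2 | ·): 1: 0.344178; 2: 0.0951021; 3: 0.270016.
Posterior ∝ prior × likelihood. Numerator for 3: 0.37·0.270016 = 0.0999061.
Normalizing constant: 0.39·0.344178 + 0.24·0.0951021 + 0.37·0.270016 = 0.25696.
P(3 | observation) = 0.0999061 / 0.25696 = 0.3888.

0.389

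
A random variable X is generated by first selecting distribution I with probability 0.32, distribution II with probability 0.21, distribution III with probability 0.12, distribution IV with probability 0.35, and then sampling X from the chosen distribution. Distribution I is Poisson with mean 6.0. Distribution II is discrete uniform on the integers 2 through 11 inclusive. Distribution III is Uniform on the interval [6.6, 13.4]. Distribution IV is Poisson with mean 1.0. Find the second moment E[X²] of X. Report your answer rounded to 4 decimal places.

For each component E[X²] = Var + (mean)², giving I: 42; II: 50.5; III: 103.853; IV: 2.
Overall E[X²] = 0.32·42 + 0.21·50.5 + 0.12·103.853 + 0.35·2 = 37.2074.

37.2074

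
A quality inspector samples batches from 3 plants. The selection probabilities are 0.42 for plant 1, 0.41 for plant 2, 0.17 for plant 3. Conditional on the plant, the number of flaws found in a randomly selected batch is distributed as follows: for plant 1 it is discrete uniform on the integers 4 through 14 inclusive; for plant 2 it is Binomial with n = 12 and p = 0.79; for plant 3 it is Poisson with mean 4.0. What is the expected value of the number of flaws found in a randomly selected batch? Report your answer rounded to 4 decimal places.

8.3468

Component means — 1: 9; 2: 9.48; 3: 4.
E[X] = 0.42·9 + 0.41·9.48 + 0.17·4 = 8.3468.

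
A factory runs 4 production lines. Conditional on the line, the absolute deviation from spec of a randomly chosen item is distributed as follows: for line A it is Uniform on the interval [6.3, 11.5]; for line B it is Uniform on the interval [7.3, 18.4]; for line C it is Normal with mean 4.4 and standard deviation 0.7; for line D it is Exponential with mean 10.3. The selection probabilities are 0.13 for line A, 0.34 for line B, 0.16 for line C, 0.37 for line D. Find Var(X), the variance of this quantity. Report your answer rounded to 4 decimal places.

Per component, A: μ=8.9, E[X²]=81.4633; B: μ=12.85, E[X²]=175.39; C: μ=4.4, E[X²]=19.85; D: μ=10.3, E[X²]=212.18.
E[X] = 0.13·8.9 + 0.34·12.85 + 0.16·4.4 + 0.37·10.3 = 10.041.
E[X²] = 0.13·81.4633 + 0.34·175.39 + 0.16·19.85 + 0.37·212.18 = 151.905.
Var(X) = E[X²] − (E[X])² = 151.905 − 100.822 = 51.0838.

51.0838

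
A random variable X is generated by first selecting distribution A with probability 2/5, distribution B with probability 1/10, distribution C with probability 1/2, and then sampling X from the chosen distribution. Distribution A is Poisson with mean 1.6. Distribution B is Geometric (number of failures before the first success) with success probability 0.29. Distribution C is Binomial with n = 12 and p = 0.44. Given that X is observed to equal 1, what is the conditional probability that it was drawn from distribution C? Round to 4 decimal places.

Likelihoods P(X=1 | ·): A: 0.323034; B: 0.2059; C: 0.00896814.
Posterior ∝ prior × likelihood. Numerator for C: 0.5·0.00896814 = 0.00448407.
Normalizing constant: 0.4·0.323034 + 0.1·0.2059 + 0.5·0.00896814 = 0.154288.
P(C | observation) = 0.00448407 / 0.154288 = 0.029063.

0.0291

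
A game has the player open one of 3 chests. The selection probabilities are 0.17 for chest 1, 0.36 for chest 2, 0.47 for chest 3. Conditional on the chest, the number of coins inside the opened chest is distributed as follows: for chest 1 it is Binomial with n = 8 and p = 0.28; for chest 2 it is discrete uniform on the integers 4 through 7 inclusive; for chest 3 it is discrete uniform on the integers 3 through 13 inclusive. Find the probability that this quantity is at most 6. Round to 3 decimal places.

0.611

Conditional on each chest, P(X ≤ 6): 1: 0.999185; 2: 0.75; 3: 0.363636.
By total probability, P(X ≤ 6) = 0.17·0.999185 + 0.36·0.75 + 0.47·0.363636 = 0.610771.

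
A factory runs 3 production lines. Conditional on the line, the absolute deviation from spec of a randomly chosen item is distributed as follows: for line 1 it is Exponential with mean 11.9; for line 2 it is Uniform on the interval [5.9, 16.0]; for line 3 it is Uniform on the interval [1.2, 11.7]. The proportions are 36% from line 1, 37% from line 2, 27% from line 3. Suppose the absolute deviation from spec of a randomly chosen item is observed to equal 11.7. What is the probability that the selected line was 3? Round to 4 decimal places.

Likelihoods f(11.7 | ·): 1: 0.0314382; 2: 0.0990099; 3: 0.0952381.
Posterior ∝ prior × likelihood. Numerator for 3: 0.27·0.0952381 = 0.0257143.
Normalizing constant: 0.36·0.0314382 + 0.37·0.0990099 + 0.27·0.0952381 = 0.0736657.
P(3 | observation) = 0.0257143 / 0.0736657 = 0.349067.

0.3491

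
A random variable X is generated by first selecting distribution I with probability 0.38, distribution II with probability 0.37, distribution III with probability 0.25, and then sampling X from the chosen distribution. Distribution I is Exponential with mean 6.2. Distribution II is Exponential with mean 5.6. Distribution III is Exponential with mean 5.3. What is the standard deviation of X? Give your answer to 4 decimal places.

5.7766

Per component, I: μ=6.2, E[X²]=76.88; II: μ=5.6, E[X²]=62.72; III: μ=5.3, E[X²]=56.18.
E[X] = 0.38·6.2 + 0.37·5.6 + 0.25·5.3 = 5.753.
E[X²] = 0.38·76.88 + 0.37·62.72 + 0.25·56.18 = 66.4658.
Var(X) = E[X²] − (E[X])² = 66.4658 − 33.097 = 33.3688.
SD(X) = √33.3688 = 5.77657.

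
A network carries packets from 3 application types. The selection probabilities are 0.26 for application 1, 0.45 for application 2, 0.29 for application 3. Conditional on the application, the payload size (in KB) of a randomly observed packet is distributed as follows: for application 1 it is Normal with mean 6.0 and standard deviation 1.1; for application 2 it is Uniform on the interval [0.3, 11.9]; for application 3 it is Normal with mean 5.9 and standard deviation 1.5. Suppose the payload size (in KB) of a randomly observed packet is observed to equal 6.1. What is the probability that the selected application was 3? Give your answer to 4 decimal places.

Likelihoods f(6.1 | ·): 1: 0.361179; 2: 0.0862069; 3: 0.263608.
Posterior ∝ prior × likelihood. Numerator for 3: 0.29·0.263608 = 0.0764463.
Normalizing constant: 0.26·0.361179 + 0.45·0.0862069 + 0.29·0.263608 = 0.209146.
P(3 | observation) = 0.0764463 / 0.209146 = 0.365516.

0.3655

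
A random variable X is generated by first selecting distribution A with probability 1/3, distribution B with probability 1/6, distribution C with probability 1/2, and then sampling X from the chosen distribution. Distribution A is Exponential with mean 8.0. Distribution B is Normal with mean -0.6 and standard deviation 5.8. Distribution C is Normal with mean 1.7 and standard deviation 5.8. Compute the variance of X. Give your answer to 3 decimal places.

Per component, A: μ=8, E[X²]=128; B: μ=-0.6, E[X²]=34; C: μ=1.7, E[X²]=36.53.
E[X] = 0.333333·8 + 0.166667·-0.6 + 0.5·1.7 = 3.41667.
E[X²] = 0.333333·128 + 0.166667·34 + 0.5·36.53 = 66.5983.
Var(X) = E[X²] − (E[X])² = 66.5983 − 11.6736 = 54.9247.

54.925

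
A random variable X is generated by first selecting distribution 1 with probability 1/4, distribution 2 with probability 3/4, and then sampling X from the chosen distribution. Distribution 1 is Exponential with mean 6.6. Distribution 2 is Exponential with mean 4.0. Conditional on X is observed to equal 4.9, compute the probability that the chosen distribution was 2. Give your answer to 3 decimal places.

Likelihoods f(4.9 | ·): 1: 0.072115; 2: 0.0734394.
Posterior ∝ prior × likelihood. Numerator for 2: 0.75·0.0734394 = 0.0550796.
Normalizing constant: 0.25·0.072115 + 0.75·0.0734394 = 0.0731083.
P(2 | observation) = 0.0550796 / 0.0731083 = 0.753397.

0.753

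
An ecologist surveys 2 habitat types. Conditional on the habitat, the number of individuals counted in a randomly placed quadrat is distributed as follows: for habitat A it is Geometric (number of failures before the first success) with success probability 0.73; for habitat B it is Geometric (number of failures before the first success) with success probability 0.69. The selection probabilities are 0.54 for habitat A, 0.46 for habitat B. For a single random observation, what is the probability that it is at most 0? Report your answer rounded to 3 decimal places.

0.712

Conditional on each habitat, P(X ≤ 0): A: 0.73; B: 0.69.
By total probability, P(X ≤ 0) = 0.54·0.73 + 0.46·0.69 = 0.7116.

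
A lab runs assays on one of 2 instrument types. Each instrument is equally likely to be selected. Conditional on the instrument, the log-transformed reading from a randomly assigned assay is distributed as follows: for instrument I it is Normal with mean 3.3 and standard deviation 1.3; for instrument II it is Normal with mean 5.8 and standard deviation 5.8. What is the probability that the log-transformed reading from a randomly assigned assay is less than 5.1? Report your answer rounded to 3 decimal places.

Conditional on each instrument, P(X < 5.1): I: 0.916915; II: 0.451968.
By total probability, P(X < 5.1) = 0.5·0.916915 + 0.5·0.451968 = 0.684442.

0.684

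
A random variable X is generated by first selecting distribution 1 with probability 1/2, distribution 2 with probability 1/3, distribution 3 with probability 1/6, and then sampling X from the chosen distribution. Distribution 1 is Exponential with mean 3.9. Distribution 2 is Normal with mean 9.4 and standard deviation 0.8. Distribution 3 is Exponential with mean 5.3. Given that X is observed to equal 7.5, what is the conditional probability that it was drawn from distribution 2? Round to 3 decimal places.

0.273

Likelihoods f(7.5 | ·): 1: 0.037476; 2: 0.0297149; 3: 0.0458307.
Posterior ∝ prior × likelihood. Numerator for 2: 0.333333·0.0297149 = 0.00990496.
Normalizing constant: 0.5·0.037476 + 0.333333·0.0297149 + 0.166667·0.0458307 = 0.0362814.
P(2 | observation) = 0.00990496 / 0.0362814 = 0.273004.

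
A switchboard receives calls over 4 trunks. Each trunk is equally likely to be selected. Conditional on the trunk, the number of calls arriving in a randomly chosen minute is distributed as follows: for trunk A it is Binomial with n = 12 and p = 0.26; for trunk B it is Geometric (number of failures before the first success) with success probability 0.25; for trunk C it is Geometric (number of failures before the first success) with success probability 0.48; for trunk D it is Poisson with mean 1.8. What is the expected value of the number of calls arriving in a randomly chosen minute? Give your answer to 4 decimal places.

Component means — A: 3.12; B: 3; C: 1.08333; D: 1.8.
E[X] = 0.25·3.12 + 0.25·3 + 0.25·1.08333 + 0.25·1.8 = 2.25083.

2.2508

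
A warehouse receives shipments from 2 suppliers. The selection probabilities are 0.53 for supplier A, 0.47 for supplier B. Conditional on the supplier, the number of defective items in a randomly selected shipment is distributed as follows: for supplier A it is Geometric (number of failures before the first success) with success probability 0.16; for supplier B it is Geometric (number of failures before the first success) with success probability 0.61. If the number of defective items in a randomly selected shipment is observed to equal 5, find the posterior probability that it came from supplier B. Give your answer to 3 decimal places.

Likelihoods P(X=5 | ·): A: 0.0669139; B: 0.00550368.
Posterior ∝ prior × likelihood. Numerator for B: 0.47·0.00550368 = 0.00258673.
Normalizing constant: 0.53·0.0669139 + 0.47·0.00550368 = 0.0380511.
P(B | observation) = 0.00258673 / 0.0380511 = 0.0679804.

0.068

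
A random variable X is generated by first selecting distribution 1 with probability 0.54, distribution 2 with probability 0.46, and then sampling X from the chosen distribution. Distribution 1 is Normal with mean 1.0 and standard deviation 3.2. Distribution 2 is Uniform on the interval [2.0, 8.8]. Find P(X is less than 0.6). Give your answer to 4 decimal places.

0.2431

Conditional on each component, P(X < 0.6): 1: 0.450262; 2: 0.
By total probability, P(X < 0.6) = 0.54·0.450262 + 0.46·0 = 0.243141.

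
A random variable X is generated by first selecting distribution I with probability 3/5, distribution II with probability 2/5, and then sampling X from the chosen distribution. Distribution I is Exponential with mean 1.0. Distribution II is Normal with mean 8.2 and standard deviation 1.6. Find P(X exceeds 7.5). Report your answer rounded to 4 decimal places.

0.2680

Conditional on each component, P(X > 7.5): I: 0.000553084; II: 0.669126.
By total probability, P(X > 7.5) = 0.6·0.000553084 + 0.4·0.669126 = 0.267982.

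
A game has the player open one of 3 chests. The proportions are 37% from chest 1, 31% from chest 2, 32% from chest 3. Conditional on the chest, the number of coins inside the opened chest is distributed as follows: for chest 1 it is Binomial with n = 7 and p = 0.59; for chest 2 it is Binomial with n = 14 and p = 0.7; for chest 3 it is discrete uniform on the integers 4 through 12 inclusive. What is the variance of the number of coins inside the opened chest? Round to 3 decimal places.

9.453

Per component, 1: μ=4.13, E[X²]=18.7502; 2: μ=9.8, E[X²]=98.98; 3: μ=8, E[X²]=70.6667.
E[X] = 0.37·4.13 + 0.31·9.8 + 0.32·8 = 7.1261.
E[X²] = 0.37·18.7502 + 0.31·98.98 + 0.32·70.6667 = 60.2347.
Var(X) = E[X²] − (E[X])² = 60.2347 − 50.7813 = 9.45341.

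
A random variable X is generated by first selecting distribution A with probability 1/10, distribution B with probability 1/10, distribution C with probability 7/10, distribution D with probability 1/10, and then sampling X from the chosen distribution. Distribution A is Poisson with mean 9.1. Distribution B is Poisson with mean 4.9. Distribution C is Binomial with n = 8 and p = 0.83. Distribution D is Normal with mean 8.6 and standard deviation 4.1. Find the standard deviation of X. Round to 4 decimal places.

Per component, A: μ=9.1, E[X²]=91.91; B: μ=4.9, E[X²]=28.91; C: μ=6.64, E[X²]=45.2184; D: μ=8.6, E[X²]=90.77.
E[X] = 0.1·9.1 + 0.1·4.9 + 0.7·6.64 + 0.1·8.6 = 6.908.
E[X²] = 0.1·91.91 + 0.1·28.91 + 0.7·45.2184 + 0.1·90.77 = 52.8119.
Var(X) = E[X²] − (E[X])² = 52.8119 − 47.7205 = 5.09142.
SD(X) = √5.09142 = 2.25642.

2.2564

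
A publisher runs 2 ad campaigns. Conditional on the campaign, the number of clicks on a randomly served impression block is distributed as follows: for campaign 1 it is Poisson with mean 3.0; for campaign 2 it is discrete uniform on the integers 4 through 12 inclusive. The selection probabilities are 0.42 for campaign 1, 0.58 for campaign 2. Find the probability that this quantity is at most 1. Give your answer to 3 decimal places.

Conditional on each campaign, P(X ≤ 1): 1: 0.199148; 2: 0.
By total probability, P(X ≤ 1) = 0.42·0.199148 + 0.58·0 = 0.0836423.

0.084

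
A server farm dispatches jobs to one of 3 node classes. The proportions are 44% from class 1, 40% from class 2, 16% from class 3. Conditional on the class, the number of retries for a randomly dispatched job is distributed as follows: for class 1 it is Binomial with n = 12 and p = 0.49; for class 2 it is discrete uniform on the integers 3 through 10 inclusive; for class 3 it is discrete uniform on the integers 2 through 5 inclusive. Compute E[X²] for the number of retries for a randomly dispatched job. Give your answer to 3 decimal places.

37.692

For each component E[X²] = Var + (mean)², giving 1: 37.5732; 2: 47.5; 3: 13.5.
Overall E[X²] = 0.44·37.5732 + 0.4·47.5 + 0.16·13.5 = 37.6922.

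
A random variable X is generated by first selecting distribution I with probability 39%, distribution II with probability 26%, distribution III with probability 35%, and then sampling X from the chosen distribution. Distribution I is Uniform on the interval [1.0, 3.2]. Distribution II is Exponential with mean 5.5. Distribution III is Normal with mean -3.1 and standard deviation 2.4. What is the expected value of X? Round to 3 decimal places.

Component means — I: 2.1; II: 5.5; III: -3.1.
E[X] = 0.39·2.1 + 0.26·5.5 + 0.35·-3.1 = 1.164.

1.164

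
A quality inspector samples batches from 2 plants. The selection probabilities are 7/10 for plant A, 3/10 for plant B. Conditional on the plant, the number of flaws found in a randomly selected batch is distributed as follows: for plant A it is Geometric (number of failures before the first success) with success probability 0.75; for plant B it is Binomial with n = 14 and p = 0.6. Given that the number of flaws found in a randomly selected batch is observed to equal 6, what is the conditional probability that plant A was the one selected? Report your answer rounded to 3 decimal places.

Likelihoods P(X=6 | ·): A: 0.000183105; B: 0.0918212.
Posterior ∝ prior × likelihood. Numerator for A: 0.7·0.000183105 = 0.000128174.
Normalizing constant: 0.7·0.000183105 + 0.3·0.0918212 = 0.0276745.
P(A | observation) = 0.000128174 / 0.0276745 = 0.00463147.

0.005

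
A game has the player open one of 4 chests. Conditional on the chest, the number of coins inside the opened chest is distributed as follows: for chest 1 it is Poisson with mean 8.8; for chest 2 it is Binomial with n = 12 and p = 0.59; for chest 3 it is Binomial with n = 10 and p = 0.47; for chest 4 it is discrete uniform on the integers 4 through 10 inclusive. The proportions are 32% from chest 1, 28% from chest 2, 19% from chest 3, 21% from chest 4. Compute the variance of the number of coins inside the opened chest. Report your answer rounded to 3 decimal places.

6.960

Per component, 1: μ=8.8, E[X²]=86.24; 2: μ=7.08, E[X²]=53.0292; 3: μ=4.7, E[X²]=24.581; 4: μ=7, E[X²]=53.
E[X] = 0.32·8.8 + 0.28·7.08 + 0.19·4.7 + 0.21·7 = 7.1614.
E[X²] = 0.32·86.24 + 0.28·53.0292 + 0.19·24.581 + 0.21·53 = 58.2454.
Var(X) = E[X²] − (E[X])² = 58.2454 − 51.2856 = 6.95972.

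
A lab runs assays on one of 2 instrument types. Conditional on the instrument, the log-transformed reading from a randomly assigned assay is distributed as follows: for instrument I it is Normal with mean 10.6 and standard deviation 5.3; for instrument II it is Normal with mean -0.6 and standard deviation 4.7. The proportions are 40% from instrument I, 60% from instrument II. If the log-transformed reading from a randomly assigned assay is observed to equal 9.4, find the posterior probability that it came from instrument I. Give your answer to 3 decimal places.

Likelihoods f(9.4 | ·): I: 0.0733673; II: 0.00882675.
Posterior ∝ prior × likelihood. Numerator for I: 0.4·0.0733673 = 0.0293469.
Normalizing constant: 0.4·0.0733673 + 0.6·0.00882675 = 0.034643.
P(I | observation) = 0.0293469 / 0.034643 = 0.847125.

0.847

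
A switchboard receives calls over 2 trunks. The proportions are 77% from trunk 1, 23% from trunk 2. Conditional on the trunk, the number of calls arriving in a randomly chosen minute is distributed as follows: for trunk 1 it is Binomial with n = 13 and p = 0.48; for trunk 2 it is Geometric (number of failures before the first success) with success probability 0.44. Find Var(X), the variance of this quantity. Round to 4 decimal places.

Per component, 1: μ=6.24, E[X²]=42.1824; 2: μ=1.27273, E[X²]=4.5124.
E[X] = 0.77·6.24 + 0.23·1.27273 = 5.09753.
E[X²] = 0.77·42.1824 + 0.23·4.5124 = 33.5183.
Var(X) = E[X²] − (E[X])² = 33.5183 − 25.9848 = 7.53351.

7.5335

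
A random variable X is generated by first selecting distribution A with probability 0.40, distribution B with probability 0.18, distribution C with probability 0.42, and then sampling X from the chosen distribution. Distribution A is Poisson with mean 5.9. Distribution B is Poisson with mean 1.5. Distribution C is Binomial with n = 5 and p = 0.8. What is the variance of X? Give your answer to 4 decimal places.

5.4389

Per component, A: μ=5.9, E[X²]=40.71; B: μ=1.5, E[X²]=3.75; C: μ=4, E[X²]=16.8.
E[X] = 0.4·5.9 + 0.18·1.5 + 0.42·4 = 4.31.
E[X²] = 0.4·40.71 + 0.18·3.75 + 0.42·16.8 = 24.015.
Var(X) = E[X²] − (E[X])² = 24.015 − 18.5761 = 5.4389.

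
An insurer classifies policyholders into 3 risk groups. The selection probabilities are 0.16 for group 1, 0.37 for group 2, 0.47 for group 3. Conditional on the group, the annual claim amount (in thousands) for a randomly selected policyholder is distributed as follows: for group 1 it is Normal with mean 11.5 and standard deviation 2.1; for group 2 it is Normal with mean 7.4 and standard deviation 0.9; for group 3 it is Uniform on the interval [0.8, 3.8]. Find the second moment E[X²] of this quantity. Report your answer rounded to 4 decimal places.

45.2653

For each component E[X²] = Var + (mean)², giving 1: 136.66; 2: 55.57; 3: 6.04.
Overall E[X²] = 0.16·136.66 + 0.37·55.57 + 0.47·6.04 = 45.2653.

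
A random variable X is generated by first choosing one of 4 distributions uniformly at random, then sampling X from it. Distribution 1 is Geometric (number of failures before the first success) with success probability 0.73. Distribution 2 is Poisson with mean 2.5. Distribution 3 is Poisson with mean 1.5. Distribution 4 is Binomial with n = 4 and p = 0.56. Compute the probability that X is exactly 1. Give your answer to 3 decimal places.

Conditional on each component, P(X = 1): 1: 0.1971; 2: 0.205212; 3: 0.334695; 4: 0.190812.
By total probability, P(X = 1) = 0.25·0.1971 + 0.25·0.205212 + 0.25·0.334695 + 0.25·0.190812 = 0.231955.

0.232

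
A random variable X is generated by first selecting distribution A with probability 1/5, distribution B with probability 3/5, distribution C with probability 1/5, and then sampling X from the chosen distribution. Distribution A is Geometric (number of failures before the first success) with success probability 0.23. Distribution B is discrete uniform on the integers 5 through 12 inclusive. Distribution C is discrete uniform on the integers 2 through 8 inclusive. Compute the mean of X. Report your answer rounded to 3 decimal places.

6.770

Component means — A: 3.34783; B: 8.5; C: 5.
E[X] = 0.2·3.34783 + 0.6·8.5 + 0.2·5 = 6.76957.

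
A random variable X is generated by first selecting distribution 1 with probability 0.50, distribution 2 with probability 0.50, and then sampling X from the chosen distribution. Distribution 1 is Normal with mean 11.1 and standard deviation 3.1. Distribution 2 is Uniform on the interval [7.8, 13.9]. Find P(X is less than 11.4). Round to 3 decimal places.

0.564

Conditional on each component, P(X < 11.4): 1: 0.538547; 2: 0.590164.
By total probability, P(X < 11.4) = 0.5·0.538547 + 0.5·0.590164 = 0.564356.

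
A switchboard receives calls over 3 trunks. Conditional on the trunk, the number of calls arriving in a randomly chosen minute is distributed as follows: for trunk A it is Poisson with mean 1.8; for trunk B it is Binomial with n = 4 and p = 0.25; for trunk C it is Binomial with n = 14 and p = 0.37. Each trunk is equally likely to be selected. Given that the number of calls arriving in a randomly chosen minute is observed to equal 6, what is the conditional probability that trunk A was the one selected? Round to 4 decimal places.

Likelihoods P(X=6 | ·): A: 0.00780859; B: 0; C: 0.191201.
Posterior ∝ prior × likelihood. Numerator for A: 0.333333·0.00780859 = 0.00260286.
Normalizing constant: 0.333333·0.00780859 + 0.333333·0 + 0.333333·0.191201 = 0.0663365.
P(A | observation) = 0.00260286 / 0.0663365 = 0.0392372.

0.0392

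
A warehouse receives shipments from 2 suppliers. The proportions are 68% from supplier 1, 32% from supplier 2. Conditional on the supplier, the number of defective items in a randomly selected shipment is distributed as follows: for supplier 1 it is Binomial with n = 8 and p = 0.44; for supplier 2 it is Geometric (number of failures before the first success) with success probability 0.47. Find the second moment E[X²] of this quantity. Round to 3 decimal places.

For each component E[X²] = Var + (mean)², giving 1: 14.3616; 2: 3.67089.
Overall E[X²] = 0.68·14.3616 + 0.32·3.67089 = 10.9406.

10.941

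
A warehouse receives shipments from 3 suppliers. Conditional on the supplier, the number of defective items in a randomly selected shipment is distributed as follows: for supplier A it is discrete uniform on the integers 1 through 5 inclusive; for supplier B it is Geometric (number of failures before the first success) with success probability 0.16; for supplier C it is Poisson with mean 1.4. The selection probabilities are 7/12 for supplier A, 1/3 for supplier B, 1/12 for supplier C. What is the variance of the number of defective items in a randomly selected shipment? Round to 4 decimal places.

Per component, A: μ=3, E[X²]=11; B: μ=5.25, E[X²]=60.375; C: μ=1.4, E[X²]=3.36.
E[X] = 0.583333·3 + 0.333333·5.25 + 0.0833333·1.4 = 3.61667.
E[X²] = 0.583333·11 + 0.333333·60.375 + 0.0833333·3.36 = 26.8217.
Var(X) = E[X²] − (E[X])² = 26.8217 − 13.0803 = 13.7414.

13.7414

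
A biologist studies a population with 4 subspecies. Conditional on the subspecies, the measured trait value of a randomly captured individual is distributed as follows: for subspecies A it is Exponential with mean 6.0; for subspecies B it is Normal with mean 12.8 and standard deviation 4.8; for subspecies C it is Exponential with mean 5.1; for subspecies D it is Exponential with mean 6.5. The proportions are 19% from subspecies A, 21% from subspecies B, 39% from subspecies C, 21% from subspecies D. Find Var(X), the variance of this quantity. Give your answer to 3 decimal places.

39.376

Per component, A: μ=6, E[X²]=72; B: μ=12.8, E[X²]=186.88; C: μ=5.1, E[X²]=52.02; D: μ=6.5, E[X²]=84.5.
E[X] = 0.19·6 + 0.21·12.8 + 0.39·5.1 + 0.21·6.5 = 7.182.
E[X²] = 0.19·72 + 0.21·186.88 + 0.39·52.02 + 0.21·84.5 = 90.9576.
Var(X) = E[X²] − (E[X])² = 90.9576 − 51.5811 = 39.3765.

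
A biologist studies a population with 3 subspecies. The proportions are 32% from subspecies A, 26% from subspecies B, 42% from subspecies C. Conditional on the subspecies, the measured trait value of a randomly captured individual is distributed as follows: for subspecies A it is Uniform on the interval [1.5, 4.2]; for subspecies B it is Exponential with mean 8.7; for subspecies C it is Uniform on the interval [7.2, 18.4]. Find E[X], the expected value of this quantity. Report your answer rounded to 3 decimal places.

Component means — A: 2.85; B: 8.7; C: 12.8.
E[X] = 0.32·2.85 + 0.26·8.7 + 0.42·12.8 = 8.55.

8.550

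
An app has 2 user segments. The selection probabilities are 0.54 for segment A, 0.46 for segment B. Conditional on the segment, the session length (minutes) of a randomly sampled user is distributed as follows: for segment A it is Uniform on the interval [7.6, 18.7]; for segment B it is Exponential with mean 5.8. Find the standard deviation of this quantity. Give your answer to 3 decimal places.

Per component, A: μ=13.15, E[X²]=183.19; B: μ=5.8, E[X²]=67.28.
E[X] = 0.54·13.15 + 0.46·5.8 = 9.769.
E[X²] = 0.54·183.19 + 0.46·67.28 = 129.871.
Var(X) = E[X²] − (E[X])² = 129.871 − 95.4334 = 34.438.
SD(X) = √34.438 = 5.86839.

5.868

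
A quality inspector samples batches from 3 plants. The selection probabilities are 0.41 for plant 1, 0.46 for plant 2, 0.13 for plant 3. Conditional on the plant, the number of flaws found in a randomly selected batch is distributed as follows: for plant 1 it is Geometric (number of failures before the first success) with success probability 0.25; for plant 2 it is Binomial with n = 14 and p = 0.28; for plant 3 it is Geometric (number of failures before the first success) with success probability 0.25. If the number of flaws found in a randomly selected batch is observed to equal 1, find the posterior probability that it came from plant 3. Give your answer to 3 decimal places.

Likelihoods P(X=1 | ·): 1: 0.1875; 2: 0.0547783; 3: 0.1875.
Posterior ∝ prior × likelihood. Numerator for 3: 0.13·0.1875 = 0.024375.
Normalizing constant: 0.41·0.1875 + 0.46·0.0547783 + 0.13·0.1875 = 0.126448.
P(3 | observation) = 0.024375 / 0.126448 = 0.192767.

0.193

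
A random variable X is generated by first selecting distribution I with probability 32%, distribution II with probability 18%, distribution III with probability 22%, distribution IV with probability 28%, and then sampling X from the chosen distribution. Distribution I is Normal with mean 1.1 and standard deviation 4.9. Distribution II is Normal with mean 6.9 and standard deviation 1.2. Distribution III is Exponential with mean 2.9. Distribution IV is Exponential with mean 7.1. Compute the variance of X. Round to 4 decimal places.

Per component, I: μ=1.1, E[X²]=25.22; II: μ=6.9, E[X²]=49.05; III: μ=2.9, E[X²]=16.82; IV: μ=7.1, E[X²]=100.82.
E[X] = 0.32·1.1 + 0.18·6.9 + 0.22·2.9 + 0.28·7.1 = 4.22.
E[X²] = 0.32·25.22 + 0.18·49.05 + 0.22·16.82 + 0.28·100.82 = 48.8294.
Var(X) = E[X²] − (E[X])² = 48.8294 − 17.8084 = 31.021.

31.0210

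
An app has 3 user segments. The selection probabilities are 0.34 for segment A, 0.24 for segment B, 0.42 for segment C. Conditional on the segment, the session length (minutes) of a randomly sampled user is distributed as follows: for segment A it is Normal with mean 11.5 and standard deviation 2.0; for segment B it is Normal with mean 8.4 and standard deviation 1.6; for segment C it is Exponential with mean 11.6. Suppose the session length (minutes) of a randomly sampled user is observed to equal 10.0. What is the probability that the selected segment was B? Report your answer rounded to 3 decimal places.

0.353

Likelihoods f(10.0 | ·): A: 0.150569; B: 0.151232; C: 0.0364041.
Posterior ∝ prior × likelihood. Numerator for B: 0.24·0.151232 = 0.0362956.
Normalizing constant: 0.34·0.150569 + 0.24·0.151232 + 0.42·0.0364041 = 0.102779.
P(B | observation) = 0.0362956 / 0.102779 = 0.353143.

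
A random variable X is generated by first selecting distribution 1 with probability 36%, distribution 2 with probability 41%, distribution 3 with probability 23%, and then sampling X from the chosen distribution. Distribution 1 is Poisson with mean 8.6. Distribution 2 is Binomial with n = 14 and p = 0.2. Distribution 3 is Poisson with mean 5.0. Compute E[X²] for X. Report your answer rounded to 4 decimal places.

40.7544

For each component E[X²] = Var + (mean)², giving 1: 82.56; 2: 10.08; 3: 30.
Overall E[X²] = 0.36·82.56 + 0.41·10.08 + 0.23·30 = 40.7544.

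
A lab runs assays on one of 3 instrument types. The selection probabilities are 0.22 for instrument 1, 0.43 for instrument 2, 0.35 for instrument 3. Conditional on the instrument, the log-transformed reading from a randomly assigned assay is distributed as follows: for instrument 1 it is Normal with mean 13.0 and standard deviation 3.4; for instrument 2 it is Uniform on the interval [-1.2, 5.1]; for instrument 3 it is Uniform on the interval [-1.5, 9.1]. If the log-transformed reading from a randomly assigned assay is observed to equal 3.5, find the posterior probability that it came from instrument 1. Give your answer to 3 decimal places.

Likelihoods f(3.5 | ·): 1: 0.0023667; 2: 0.15873; 3: 0.0943396.
Posterior ∝ prior × likelihood. Numerator for 1: 0.22·0.0023667 = 0.000520673.
Normalizing constant: 0.22·0.0023667 + 0.43·0.15873 + 0.35·0.0943396 = 0.101794.
P(1 | observation) = 0.000520673 / 0.101794 = 0.00511499.

0.005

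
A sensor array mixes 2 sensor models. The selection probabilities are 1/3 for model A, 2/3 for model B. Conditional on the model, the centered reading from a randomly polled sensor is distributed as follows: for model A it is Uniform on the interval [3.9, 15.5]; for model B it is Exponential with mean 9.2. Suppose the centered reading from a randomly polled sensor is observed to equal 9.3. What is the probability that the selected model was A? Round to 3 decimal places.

Likelihoods f(9.3 | ·): A: 0.0862069; B: 0.0395546.
Posterior ∝ prior × likelihood. Numerator for A: 0.333333·0.0862069 = 0.0287356.
Normalizing constant: 0.333333·0.0862069 + 0.666667·0.0395546 = 0.0551054.
P(A | observation) = 0.0287356 / 0.0551054 = 0.521467.

0.521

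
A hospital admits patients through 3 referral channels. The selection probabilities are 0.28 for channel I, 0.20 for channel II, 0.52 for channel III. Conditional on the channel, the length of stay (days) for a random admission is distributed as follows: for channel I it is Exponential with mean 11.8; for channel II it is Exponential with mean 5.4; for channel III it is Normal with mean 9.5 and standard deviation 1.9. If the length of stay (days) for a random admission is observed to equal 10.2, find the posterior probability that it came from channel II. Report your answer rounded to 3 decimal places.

Likelihoods f(10.2 | ·): I: 0.0357035; II: 0.0280074; III: 0.196192.
Posterior ∝ prior × likelihood. Numerator for II: 0.2·0.0280074 = 0.00560147.
Normalizing constant: 0.28·0.0357035 + 0.2·0.0280074 + 0.52·0.196192 = 0.117619.
P(II | observation) = 0.00560147 / 0.117619 = 0.0476241.

0.048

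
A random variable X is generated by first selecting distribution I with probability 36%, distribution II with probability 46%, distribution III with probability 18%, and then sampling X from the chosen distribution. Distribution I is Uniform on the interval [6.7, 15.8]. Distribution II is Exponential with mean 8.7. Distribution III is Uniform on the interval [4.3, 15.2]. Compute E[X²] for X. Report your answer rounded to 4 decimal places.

For each component E[X²] = Var + (mean)², giving I: 133.463; II: 151.38; III: 104.963.
Overall E[X²] = 0.36·133.463 + 0.46·151.38 + 0.18·104.963 = 136.575.

136.5750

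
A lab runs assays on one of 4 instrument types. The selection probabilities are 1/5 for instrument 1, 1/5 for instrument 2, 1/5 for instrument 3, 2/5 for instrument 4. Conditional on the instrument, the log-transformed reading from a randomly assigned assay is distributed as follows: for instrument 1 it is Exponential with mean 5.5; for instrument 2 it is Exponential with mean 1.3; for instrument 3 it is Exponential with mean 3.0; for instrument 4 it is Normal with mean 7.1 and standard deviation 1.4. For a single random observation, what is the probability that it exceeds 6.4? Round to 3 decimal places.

0.364

Conditional on each instrument, P(X > 6.4): 1: 0.312348; 2: 0.00727671; 3: 0.118442; 4: 0.691462.
By total probability, P(X > 6.4) = 0.2·0.312348 + 0.2·0.00727671 + 0.2·0.118442 + 0.4·0.691462 = 0.364198.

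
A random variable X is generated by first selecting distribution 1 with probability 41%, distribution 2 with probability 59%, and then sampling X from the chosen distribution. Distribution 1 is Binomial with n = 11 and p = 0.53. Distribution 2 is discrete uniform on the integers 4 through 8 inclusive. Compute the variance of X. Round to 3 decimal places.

2.310

Per component, 1: μ=5.83, E[X²]=36.729; 2: μ=6, E[X²]=38.
E[X] = 0.41·5.83 + 0.59·6 = 5.9303.
E[X²] = 0.41·36.729 + 0.59·38 = 37.4789.
Var(X) = E[X²] − (E[X])² = 37.4789 − 35.1685 = 2.31043.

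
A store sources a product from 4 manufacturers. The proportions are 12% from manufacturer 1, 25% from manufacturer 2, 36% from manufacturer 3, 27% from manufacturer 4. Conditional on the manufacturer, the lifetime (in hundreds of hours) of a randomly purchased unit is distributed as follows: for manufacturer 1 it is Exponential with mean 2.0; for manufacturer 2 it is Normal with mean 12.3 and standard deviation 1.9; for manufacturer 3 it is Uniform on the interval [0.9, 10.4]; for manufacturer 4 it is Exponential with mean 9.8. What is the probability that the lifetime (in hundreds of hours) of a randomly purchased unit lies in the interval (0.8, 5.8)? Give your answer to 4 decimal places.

Conditional on each manufacturer, P(0.8 < X < 5.8): 1: 0.615297; 2: 0.000311896; 3: 0.515789; 4: 0.3683.
By total probability, P(0.8 < X < 5.8) = 0.12·0.615297 + 0.25·0.000311896 + 0.36·0.515789 + 0.27·0.3683 = 0.359039.

0.3590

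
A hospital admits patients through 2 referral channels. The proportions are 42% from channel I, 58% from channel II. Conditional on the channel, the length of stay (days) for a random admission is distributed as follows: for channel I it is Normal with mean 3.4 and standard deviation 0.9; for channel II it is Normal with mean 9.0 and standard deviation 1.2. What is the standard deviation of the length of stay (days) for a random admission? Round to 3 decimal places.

Per component, I: μ=3.4, E[X²]=12.37; II: μ=9, E[X²]=82.44.
E[X] = 0.42·3.4 + 0.58·9 = 6.648.
E[X²] = 0.42·12.37 + 0.58·82.44 = 53.0106.
Var(X) = E[X²] − (E[X])² = 53.0106 − 44.1959 = 8.8147.
SD(X) = √8.8147 = 2.96896.

2.969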